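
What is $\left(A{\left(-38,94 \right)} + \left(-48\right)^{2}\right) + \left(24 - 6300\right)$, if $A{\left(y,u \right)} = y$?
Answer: $-4010$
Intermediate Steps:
$\left(A{\left(-38,94 \right)} + \left(-48\right)^{2}\right) + \left(24 - 6300\right) = \left(-38 + \left(-48\right)^{2}\right) + \left(24 - 6300\right) = \left(-38 + 2304\right) + \left(24 - 6300\right) = 2266 - 6276 = -4010$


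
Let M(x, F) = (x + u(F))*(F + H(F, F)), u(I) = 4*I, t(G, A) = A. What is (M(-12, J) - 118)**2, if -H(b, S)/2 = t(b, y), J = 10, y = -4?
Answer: 148996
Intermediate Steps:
H(b, S) = 8 (H(b, S) = -2*(-4) = 8)
M(x, F) = (8 + F)*(x + 4*F) (M(x, F) = (x + 4*F)*(F + 8) = (x + 4*F)*(8 + F) = (8 + F)*(x + 4*F))
(M(-12, J) - 118)**2 = ((4*10**2 + 8*(-12) + 32*10 + 10*(-12)) - 118)**2 = ((4*100 - 96 + 320 - 120) - 118)**2 = ((400 - 96 + 320 - 120) - 118)**2 = (504 - 118)**2 = 386**2 = 148996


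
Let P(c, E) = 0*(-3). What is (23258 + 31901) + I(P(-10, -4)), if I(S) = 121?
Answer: 55280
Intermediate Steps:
P(c, E) = 0
(23258 + 31901) + I(P(-10, -4)) = (23258 + 31901) + 121 = 55159 + 121 = 55280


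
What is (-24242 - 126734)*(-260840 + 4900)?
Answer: 38640797440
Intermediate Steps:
(-24242 - 126734)*(-260840 + 4900) = -150976*(-255940) = 38640797440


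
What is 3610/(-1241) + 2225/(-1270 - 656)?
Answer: -9714085/2390166 ≈ -4.0642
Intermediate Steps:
3610/(-1241) + 2225/(-1270 - 656) = 3610*(-1/1241) + 2225/(-1926) = -3610/1241 + 2225*(-1/1926) = -3610/1241 - 2225/1926 = -9714085/2390166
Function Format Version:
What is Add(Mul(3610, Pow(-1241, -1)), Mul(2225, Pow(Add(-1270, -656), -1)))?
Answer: Rational(-9714085, 2390166) ≈ -4.0642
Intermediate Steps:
Add(Mul(3610, Pow(-1241, -1)), Mul(2225, Pow(Add(-1270, -656), -1))) = Add(Mul(3610, Rational(-1, 1241)), Mul(2225, Pow(-1926, -1))) = Add(Rational(-3610, 1241), Mul(2225, Rational(-1, 1926))) = Add(Rational(-3610, 1241), Rational(-2225, 1926)) = Rational(-9714085, 2390166)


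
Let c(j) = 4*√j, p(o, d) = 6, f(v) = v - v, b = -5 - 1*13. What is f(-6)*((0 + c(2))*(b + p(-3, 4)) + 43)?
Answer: 0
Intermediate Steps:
b = -18 (b = -5 - 13 = -18)
f(v) = 0
f(-6)*((0 + c(2))*(b + p(-3, 4)) + 43) = 0*((0 + 4*√2)*(-18 + 6) + 43) = 0*((4*√2)*(-12) + 43) = 0*(-48*√2 + 43) = 0*(43 - 48*√2) = 0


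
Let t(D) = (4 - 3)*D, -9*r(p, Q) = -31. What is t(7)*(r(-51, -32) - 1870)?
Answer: -117593/9 ≈ -13066.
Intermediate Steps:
r(p, Q) = 31/9 (r(p, Q) = -⅑*(-31) = 31/9)
t(D) = D (t(D) = 1*D = D)
t(7)*(r(-51, -32) - 1870) = 7*(31/9 - 1870) = 7*(-16799/9) = -117593/9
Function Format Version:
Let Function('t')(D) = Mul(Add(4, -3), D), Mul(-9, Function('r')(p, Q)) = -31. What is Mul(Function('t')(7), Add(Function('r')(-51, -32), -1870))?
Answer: Rational(-117593, 9) ≈ -13066.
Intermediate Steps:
Function('r')(p, Q) = Rational(31, 9) (Function('r')(p, Q) = Mul(Rational(-1, 9), -31) = Rational(31, 9))
Function('t')(D) = D (Function('t')(D) = Mul(1, D) = D)
Mul(Function('t')(7), Add(Function('r')(-51, -32), -1870)) = Mul(7, Add(Rational(31, 9), -1870)) = Mul(7, Rational(-16799, 9)) = Rational(-117593, 9)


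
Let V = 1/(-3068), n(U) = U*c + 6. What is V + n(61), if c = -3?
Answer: -543037/3068 ≈ -177.00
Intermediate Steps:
n(U) = 6 - 3*U (n(U) = U*(-3) + 6 = -3*U + 6 = 6 - 3*U)
V = -1/3068 ≈ -0.00032595
V + n(61) = -1/3068 + (6 - 3*61) = -1/3068 + (6 - 183) = -1/3068 - 177 = -543037/3068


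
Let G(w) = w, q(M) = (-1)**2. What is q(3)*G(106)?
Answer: 106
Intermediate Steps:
q(M) = 1
q(3)*G(106) = 1*106 = 106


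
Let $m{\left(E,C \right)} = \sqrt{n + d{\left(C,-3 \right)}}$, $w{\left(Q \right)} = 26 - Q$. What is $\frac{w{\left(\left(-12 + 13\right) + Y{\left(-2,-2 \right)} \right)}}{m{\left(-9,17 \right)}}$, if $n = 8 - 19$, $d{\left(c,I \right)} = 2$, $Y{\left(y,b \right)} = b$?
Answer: $- 9 i \approx - 9.0 i$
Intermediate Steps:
$n = -11$
$m{\left(E,C \right)} = 3 i$ ($m{\left(E,C \right)} = \sqrt{-11 + 2} = \sqrt{-9} = 3 i$)
$\frac{w{\left(\left(-12 + 13\right) + Y{\left(-2,-2 \right)} \right)}}{m{\left(-9,17 \right)}} = \frac{26 - \left(\left(-12 + 13\right) - 2\right)}{3 i} = \left(26 - \left(1 - 2\right)\right) \left(- \frac{i}{3}\right) = \left(26 - -1\right) \left(- \frac{i}{3}\right) = \left(26 + 1\right) \left(- \frac{i}{3}\right) = 27 \left(- \frac{i}{3}\right) = - 9 i$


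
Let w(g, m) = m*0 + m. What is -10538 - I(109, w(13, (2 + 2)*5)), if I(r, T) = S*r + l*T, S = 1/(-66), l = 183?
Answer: -936959/66 ≈ -14196.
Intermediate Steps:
w(g, m) = m (w(g, m) = 0 + m = m)
S = -1/66 ≈ -0.015152
I(r, T) = 183*T - r/66 (I(r, T) = -r/66 + 183*T = 183*T - r/66)
-10538 - I(109, w(13, (2 + 2)*5)) = -10538 - (183*((2 + 2)*5) - 1/66*109) = -10538 - (183*(4*5) - 109/66) = -10538 - (183*20 - 109/66) = -10538 - (3660 - 109/66) = -10538 - 1*241451/66 = -10538 - 241451/66 = -936959/66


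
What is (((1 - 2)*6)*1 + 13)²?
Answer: 49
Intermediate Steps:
(((1 - 2)*6)*1 + 13)² = (-1*6*1 + 13)² = (-6*1 + 13)² = (-6 + 13)² = 7² = 49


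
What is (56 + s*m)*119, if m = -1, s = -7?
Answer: 7497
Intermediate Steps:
(56 + s*m)*119 = (56 - 7*(-1))*119 = (56 + 7)*119 = 63*119 = 7497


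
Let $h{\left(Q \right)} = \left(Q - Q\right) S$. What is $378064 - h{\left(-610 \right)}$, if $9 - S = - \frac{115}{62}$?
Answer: $378064$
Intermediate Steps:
$S = \frac{673}{62}$ ($S = 9 - - \frac{115}{62} = 9 + \frac{115}{62} = \frac{673}{62} \approx 10.855$)
$h{\left(Q \right)} = 0$ ($h{\left(Q \right)} = \left(Q - Q\right) \frac{673}{62} = 0 \cdot \frac{673}{62} = 0$)
$378064 - h{\left(-610 \right)} = 378064 - 0 = 378064 + 0 = 378064$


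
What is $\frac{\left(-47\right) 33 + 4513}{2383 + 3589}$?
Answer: $\frac{1481}{2986} \approx 0.49598$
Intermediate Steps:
$\frac{\left(-47\right) 33 + 4513}{2383 + 3589} = \frac{-1551 + 4513}{5972} = 2962 \cdot \frac{1}{5972} = \frac{1481}{2986}$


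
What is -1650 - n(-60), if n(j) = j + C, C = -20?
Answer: -1570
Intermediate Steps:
n(j) = -20 + j (n(j) = j - 20 = -20 + j)
-1650 - n(-60) = -1650 - (-20 - 60) = -1650 - 1*(-80) = -1650 + 80 = -1570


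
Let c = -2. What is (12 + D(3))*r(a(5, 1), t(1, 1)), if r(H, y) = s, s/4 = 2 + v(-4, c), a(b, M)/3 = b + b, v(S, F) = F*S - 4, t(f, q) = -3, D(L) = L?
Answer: 360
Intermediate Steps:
v(S, F) = -4 + F*S
a(b, M) = 6*b (a(b, M) = 3*(b + b) = 3*(2*b) = 6*b)
s = 24 (s = 4*(2 + (-4 - 2*(-4))) = 4*(2 + (-4 + 8)) = 4*(2 + 4) = 4*6 = 24)
r(H, y) = 24
(12 + D(3))*r(a(5, 1), t(1, 1)) = (12 + 3)*24 = 15*24 = 360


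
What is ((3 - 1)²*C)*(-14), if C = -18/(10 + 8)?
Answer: 56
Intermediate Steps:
C = -1 (C = -18/18 = -18*1/18 = -1)
((3 - 1)²*C)*(-14) = ((3 - 1)²*(-1))*(-14) = (2²*(-1))*(-14) = (4*(-1))*(-14) = -4*(-14) = 56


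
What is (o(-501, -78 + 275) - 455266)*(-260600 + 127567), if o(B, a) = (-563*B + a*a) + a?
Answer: 17852629501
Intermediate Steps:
o(B, a) = a + a² - 563*B (o(B, a) = (-563*B + a²) + a = (a² - 563*B) + a = a + a² - 563*B)
(o(-501, -78 + 275) - 455266)*(-260600 + 127567) = (((-78 + 275) + (-78 + 275)² - 563*(-501)) - 455266)*(-260600 + 127567) = ((197 + 197² + 282063) - 455266)*(-133033) = ((197 + 38809 + 282063) - 455266)*(-133033) = (321069 - 455266)*(-133033) = -134197*(-133033) = 17852629501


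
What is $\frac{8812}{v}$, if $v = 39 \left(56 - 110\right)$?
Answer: $- \frac{4406}{1053} \approx -4.1842$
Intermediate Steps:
$v = -2106$ ($v = 39 \left(-54\right) = -2106$)
$\frac{8812}{v} = \frac{8812}{-2106} = 8812 \left(- \frac{1}{2106}\right) = - \frac{4406}{1053}$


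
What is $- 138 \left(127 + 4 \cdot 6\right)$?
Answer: $-20838$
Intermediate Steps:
$- 138 \left(127 + 4 \cdot 6\right) = - 138 \left(127 + 24\right) = \left(-138\right) 151 = -20838$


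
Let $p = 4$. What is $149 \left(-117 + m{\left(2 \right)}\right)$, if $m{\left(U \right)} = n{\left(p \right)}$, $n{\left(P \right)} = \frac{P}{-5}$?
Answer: $- \frac{87761}{5} \approx -17552.0$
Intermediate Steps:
$n{\left(P \right)} = - \frac{P}{5}$ ($n{\left(P \right)} = P \left(- \frac{1}{5}\right) = - \frac{P}{5}$)
$m{\left(U \right)} = - \frac{4}{5}$ ($m{\left(U \right)} = \left(- \frac{1}{5}\right) 4 = - \frac{4}{5}$)
$149 \left(-117 + m{\left(2 \right)}\right) = 149 \left(-117 - \frac{4}{5}\right) = 149 \left(- \frac{589}{5}\right) = - \frac{87761}{5}$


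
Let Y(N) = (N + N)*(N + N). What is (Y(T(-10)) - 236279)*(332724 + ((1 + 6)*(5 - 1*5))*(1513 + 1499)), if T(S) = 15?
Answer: -78316242396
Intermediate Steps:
Y(N) = 4*N² (Y(N) = (2*N)*(2*N) = 4*N²)
(Y(T(-10)) - 236279)*(332724 + ((1 + 6)*(5 - 1*5))*(1513 + 1499)) = (4*15² - 236279)*(332724 + ((1 + 6)*(5 - 1*5))*(1513 + 1499)) = (4*225 - 236279)*(332724 + (7*(5 - 5))*3012) = (900 - 236279)*(332724 + (7*0)*3012) = -235379*(332724 + 0*3012) = -235379*(332724 + 0) = -235379*332724 = -78316242396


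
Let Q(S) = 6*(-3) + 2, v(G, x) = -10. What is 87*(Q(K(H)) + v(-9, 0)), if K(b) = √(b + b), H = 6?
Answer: -2262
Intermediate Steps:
K(b) = √2*√b (K(b) = √(2*b) = √2*√b)
Q(S) = -16 (Q(S) = -18 + 2 = -16)
87*(Q(K(H)) + v(-9, 0)) = 87*(-16 - 10) = 87*(-26) = -2262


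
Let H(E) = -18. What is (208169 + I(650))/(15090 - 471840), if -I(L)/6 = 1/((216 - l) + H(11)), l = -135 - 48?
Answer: -8812487/19335750 ≈ -0.45576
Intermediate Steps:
l = -183
I(L) = -2/127 (I(L) = -6/((216 - 1*(-183)) - 18) = -6/((216 + 183) - 18) = -6/(399 - 18) = -6/381 = -6*1/381 = -2/127)
(208169 + I(650))/(15090 - 471840) = (208169 - 2/127)/(15090 - 471840) = (26437461/127)/(-456750) = (26437461/127)*(-1/456750) = -8812487/19335750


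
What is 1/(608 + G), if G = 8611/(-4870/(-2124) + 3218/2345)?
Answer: 9127591/26994323618 ≈ 0.00033813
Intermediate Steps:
G = 21444748290/9127591 (G = 8611/(-4870*(-1/2124) + 3218*(1/2345)) = 8611/(2435/1062 + 3218/2345) = 8611/(9127591/2490390) = 8611*(2490390/9127591) = 21444748290/9127591 ≈ 2349.4)
1/(608 + G) = 1/(608 + 21444748290/9127591) = 1/(26994323618/9127591) = 9127591/26994323618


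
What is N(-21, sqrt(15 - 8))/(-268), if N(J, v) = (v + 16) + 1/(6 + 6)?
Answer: -193/3216 - sqrt(7)/268 ≈ -0.069885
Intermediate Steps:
N(J, v) = 193/12 + v (N(J, v) = (16 + v) + 1/12 = 193/12 + v)
N(-21, sqrt(15 - 8))/(-268) = (193/12 + sqrt(15 - 8))/(-268) = (193/12 + sqrt(7))*(-1/268) = -193/3216 - sqrt(7)/268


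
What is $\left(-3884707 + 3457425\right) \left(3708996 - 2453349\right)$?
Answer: $-536515361454$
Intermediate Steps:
$\left(-3884707 + 3457425\right) \left(3708996 - 2453349\right) = \left(-427282\right) 1255647 = -536515361454$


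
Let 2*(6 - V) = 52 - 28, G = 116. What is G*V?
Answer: -696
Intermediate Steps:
V = -6 (V = 6 - (52 - 28)/2 = 6 - ½*24 = 6 - 12 = -6)
G*V = 116*(-6) = -696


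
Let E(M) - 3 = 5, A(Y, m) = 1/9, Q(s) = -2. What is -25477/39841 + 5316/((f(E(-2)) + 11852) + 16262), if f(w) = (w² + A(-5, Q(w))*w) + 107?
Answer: -4579603517/10142442893 ≈ -0.45153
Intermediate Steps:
A(Y, m) = ⅑
E(M) = 8 (E(M) = 3 + 5 = 8)
f(w) = 107 + w² + w/9 (f(w) = (w² + w/9) + 107 = 107 + w² + w/9)
-25477/39841 + 5316/((f(E(-2)) + 11852) + 16262) = -25477/39841 + 5316/(((107 + 8² + (⅑)*8) + 11852) + 16262) = -25477*1/39841 + 5316/(((107 + 64 + 8/9) + 11852) + 16262) = -25477/39841 + 5316/((1547/9 + 11852) + 16262) = -25477/39841 + 5316/(108215/9 + 16262) = -25477/39841 + 5316/(254573/9) = -25477/39841 + 5316*(9/254573) = -25477/39841 + 47844/254573 = -4579603517/10142442893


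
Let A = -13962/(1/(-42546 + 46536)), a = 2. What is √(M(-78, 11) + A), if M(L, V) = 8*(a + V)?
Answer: 2*I*√13927069 ≈ 7463.8*I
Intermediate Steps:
M(L, V) = 16 + 8*V (M(L, V) = 8*(2 + V) = 16 + 8*V)
A = -55708380 (A = -13962/(1/3990) = -13962/1/3990 = -13962*3990 = -55708380)
√(M(-78, 11) + A) = √((16 + 8*11) - 55708380) = √((16 + 88) - 55708380) = √(104 - 55708380) = √(-55708276) = 2*I*√13927069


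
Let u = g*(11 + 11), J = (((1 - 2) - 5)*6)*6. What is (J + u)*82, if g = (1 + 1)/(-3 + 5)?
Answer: -15908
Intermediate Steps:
g = 1 (g = 2/2 = 2*(½) = 1)
J = -216 (J = ((-1 - 5)*6)*6 = -6*6*6 = -36*6 = -216)
u = 22 (u = 1*(11 + 11) = 1*22 = 22)
(J + u)*82 = (-216 + 22)*82 = -194*82 = -15908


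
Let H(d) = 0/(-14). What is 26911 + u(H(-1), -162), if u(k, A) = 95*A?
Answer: 11521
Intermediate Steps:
H(d) = 0 (H(d) = 0*(-1/14) = 0)
26911 + u(H(-1), -162) = 26911 + 95*(-162) = 26911 - 15390 = 11521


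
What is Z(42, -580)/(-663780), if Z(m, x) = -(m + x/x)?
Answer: 43/663780 ≈ 6.4780e-5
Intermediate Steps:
Z(m, x) = -1 - m (Z(m, x) = -(m + 1) = -(1 + m) = -1 - m)
Z(42, -580)/(-663780) = (-1 - 1*42)/(-663780) = (-1 - 42)*(-1/663780) = -43*(-1/663780) = 43/663780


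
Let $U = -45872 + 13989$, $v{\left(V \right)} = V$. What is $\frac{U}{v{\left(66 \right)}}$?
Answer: $- \frac{31883}{66} \approx -483.08$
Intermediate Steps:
$U = -31883$
$\frac{U}{v{\left(66 \right)}} = - \frac{31883}{66}$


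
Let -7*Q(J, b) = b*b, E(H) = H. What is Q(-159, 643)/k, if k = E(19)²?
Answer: -413449/2527 ≈ -163.61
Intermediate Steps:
Q(J, b) = -b²/7 (Q(J, b) = -b*b/7 = -b²/7)
k = 361 (k = 19² = 361)
Q(-159, 643)/k = -⅐*643²/361 = -⅐*413449*(1/361) = -413449/7*1/361 = -413449/2527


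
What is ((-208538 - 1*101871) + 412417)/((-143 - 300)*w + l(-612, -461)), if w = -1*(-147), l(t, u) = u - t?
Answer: -51004/32485 ≈ -1.5701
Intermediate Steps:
w = 147
((-208538 - 1*101871) + 412417)/((-143 - 300)*w + l(-612, -461)) = ((-208538 - 1*101871) + 412417)/((-143 - 300)*147 + (-461 - 1*(-612))) = ((-208538 - 101871) + 412417)/(-443*147 + (-461 + 612)) = (-310409 + 412417)/(-65121 + 151) = 102008/(-64970) = 102008*(-1/64970) = -51004/32485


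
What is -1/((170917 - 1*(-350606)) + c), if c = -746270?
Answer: 1/224747 ≈ 4.4494e-6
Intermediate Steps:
-1/((170917 - 1*(-350606)) + c) = -1/((170917 - 1*(-350606)) - 746270) = -1/((170917 + 350606) - 746270) = -1/(521523 - 746270) = -1/(-224747) = -1*(-1/224747) = 1/224747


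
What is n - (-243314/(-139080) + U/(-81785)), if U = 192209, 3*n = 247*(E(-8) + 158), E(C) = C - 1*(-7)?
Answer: 773891848777/59866620 ≈ 12927.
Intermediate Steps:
E(C) = 7 + C (E(C) = C + 7 = 7 + C)
n = 38779/3 (n = (247*((7 - 8) + 158))/3 = (247*(-1 + 158))/3 = (247*157)/3 = (⅓)*38779 = 38779/3 ≈ 12926.)
n - (-243314/(-139080) + U/(-81785)) = 38779/3 - (-243314/(-139080) + 192209/(-81785)) = 38779/3 - (-243314*(-1/139080) + 192209*(-1/81785)) = 38779/3 - (6403/3660 - 192209/81785) = 38779/3 - 1*(-35963117/59866620) = 38779/3 + 35963117/59866620 = 773891848777/59866620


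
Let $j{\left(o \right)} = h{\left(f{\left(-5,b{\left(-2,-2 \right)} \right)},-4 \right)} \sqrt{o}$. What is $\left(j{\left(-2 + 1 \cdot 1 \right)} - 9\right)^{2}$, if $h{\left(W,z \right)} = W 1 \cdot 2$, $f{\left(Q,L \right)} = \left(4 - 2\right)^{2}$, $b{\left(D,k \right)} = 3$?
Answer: $17 - 144 i \approx 17.0 - 144.0 i$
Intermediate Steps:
$f{\left(Q,L \right)} = 4$ ($f{\left(Q,L \right)} = 2^{2} = 4$)
$h{\left(W,z \right)} = 2 W$ ($h{\left(W,z \right)} = W 2 = 2 W$)
$j{\left(o \right)} = 8 \sqrt{o}$ ($j{\left(o \right)} = 2 \cdot 4 \sqrt{o} = 8 \sqrt{o}$)
$\left(j{\left(-2 + 1 \cdot 1 \right)} - 9\right)^{2} = \left(8 \sqrt{-2 + 1 \cdot 1} - 9\right)^{2} = \left(8 \sqrt{-2 + 1} - 9\right)^{2} = \left(8 \sqrt{-1} - 9\right)^{2} = \left(8 i - 9\right)^{2} = \left(-9 + 8 i\right)^{2}$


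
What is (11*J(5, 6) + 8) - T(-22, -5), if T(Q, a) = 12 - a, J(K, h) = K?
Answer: 46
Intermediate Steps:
(11*J(5, 6) + 8) - T(-22, -5) = (11*5 + 8) - (12 - 1*(-5)) = (55 + 8) - (12 + 5) = 63 - 1*17 = 63 - 17 = 46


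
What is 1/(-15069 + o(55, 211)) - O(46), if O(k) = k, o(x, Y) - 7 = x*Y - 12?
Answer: -159575/3469 ≈ -46.000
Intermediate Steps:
o(x, Y) = -5 + Y*x (o(x, Y) = 7 + (x*Y - 12) = 7 + (Y*x - 12) = 7 + (-12 + Y*x) = -5 + Y*x)
1/(-15069 + o(55, 211)) - O(46) = 1/(-15069 + (-5 + 211*55)) - 1*46 = 1/(-15069 + (-5 + 11605)) - 46 = 1/(-15069 + 11600) - 46 = 1/(-3469) - 46 = -1/3469 - 46 = -159575/3469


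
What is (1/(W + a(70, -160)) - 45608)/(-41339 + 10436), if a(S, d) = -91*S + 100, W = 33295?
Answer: 1232556199/835153575 ≈ 1.4758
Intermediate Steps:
a(S, d) = 100 - 91*S
(1/(W + a(70, -160)) - 45608)/(-41339 + 10436) = (1/(33295 + (100 - 91*70)) - 45608)/(-41339 + 10436) = (1/(33295 + (100 - 6370)) - 45608)/(-30903) = (1/(33295 - 6270) - 45608)*(-1/30903) = (1/27025 - 45608)*(-1/30903) = -1232556199/27025*(-1/30903) = 1232556199/835153575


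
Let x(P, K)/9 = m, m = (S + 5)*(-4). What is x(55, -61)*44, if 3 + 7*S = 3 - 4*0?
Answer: -7920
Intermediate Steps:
S = 0 (S = -3/7 + (3 - 4*0)/7 = -3/7 + (3 + 0)/7 = -3/7 + (⅐)*3 = -3/7 + 3/7 = 0)
m = -20 (m = (0 + 5)*(-4) = 5*(-4) = -20)
x(P, K) = -180 (x(P, K) = 9*(-20) = -180)
x(55, -61)*44 = -180*44 = -7920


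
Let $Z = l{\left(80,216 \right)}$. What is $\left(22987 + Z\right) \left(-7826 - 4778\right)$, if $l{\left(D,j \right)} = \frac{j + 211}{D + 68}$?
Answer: $- \frac{10721286953}{37} \approx -2.8976 \cdot 10^{8}$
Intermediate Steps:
$l{\left(D,j \right)} = \frac{211 + j}{68 + D}$
$Z = \frac{427}{148}$ ($Z = \frac{211 + 216}{68 + 80} = \frac{1}{148} \cdot 427 = \frac{427}{148} \approx 2.8851$)
$\left(22987 + Z\right) \left(-7826 - 4778\right) = \left(22987 + \frac{427}{148}\right) \left(-7826 - 4778\right) = \frac{3402503}{148} \left(-12604\right) = - \frac{10721286953}{37}$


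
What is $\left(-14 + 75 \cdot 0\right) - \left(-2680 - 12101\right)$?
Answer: $14767$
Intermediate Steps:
$\left(-14 + 75 \cdot 0\right) - \left(-2680 - 12101\right) = \left(-14 + 0\right) - -14781 = -14 + 14781 = 14767$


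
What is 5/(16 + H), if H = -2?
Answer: 5/14 ≈ 0.35714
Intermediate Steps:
5/(16 + H) = 5/(16 - 2) = 5/14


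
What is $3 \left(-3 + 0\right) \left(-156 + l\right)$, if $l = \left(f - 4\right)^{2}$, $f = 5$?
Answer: $1395$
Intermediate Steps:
$l = 1$ ($l = \left(5 - 4\right)^{2} = 1^{2} = 1$)
$3 \left(-3 + 0\right) \left(-156 + l\right) = 3 \left(-3 + 0\right) \left(-156 + 1\right) = 3 \left(-3\right) \left(-155\right) = \left(-9\right) \left(-155\right) = 1395$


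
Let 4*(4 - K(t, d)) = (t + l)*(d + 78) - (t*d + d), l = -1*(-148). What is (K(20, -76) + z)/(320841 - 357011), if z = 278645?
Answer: -139083/18085 ≈ -7.6905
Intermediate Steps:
l = 148
K(t, d) = 4 + d/4 - (78 + d)*(148 + t)/4 + d*t/4 (K(t, d) = 4 - ((t + 148)*(d + 78) - (t*d + d))/4 = 4 - ((148 + t)*(78 + d) - (d*t + d))/4 = 4 - ((78 + d)*(148 + t) - (d + d*t))/4 = 4 - ((78 + d)*(148 + t) + (-d - d*t))/4 = 4 - (-d + (78 + d)*(148 + t) - d*t)/4 = 4 + (d/4 - (78 + d)*(148 + t)/4 + d*t/4) = 4 + d/4 - (78 + d)*(148 + t)/4 + d*t/4)
(K(20, -76) + z)/(320841 - 357011) = ((-2882 - 147/4*(-76) - 39/2*20) + 278645)/(320841 - 357011) = ((-2882 + 2793 - 390) + 278645)/(-36170) = (-479 + 278645)*(-1/36170) = 278166*(-1/36170) = -139083/18085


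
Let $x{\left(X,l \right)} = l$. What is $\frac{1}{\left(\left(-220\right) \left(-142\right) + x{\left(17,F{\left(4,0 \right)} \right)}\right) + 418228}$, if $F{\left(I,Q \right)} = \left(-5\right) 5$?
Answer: $\frac{1}{449443} \approx 2.225 \cdot 10^{-6}$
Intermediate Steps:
$F{\left(I,Q \right)} = -25$
$\frac{1}{\left(\left(-220\right) \left(-142\right) + x{\left(17,F{\left(4,0 \right)} \right)}\right) + 418228} = \frac{1}{\left(\left(-220\right) \left(-142\right) - 25\right) + 418228} = \frac{1}{\left(31240 - 25\right) + 418228} = \frac{1}{31215 + 418228} = \frac{1}{449443}$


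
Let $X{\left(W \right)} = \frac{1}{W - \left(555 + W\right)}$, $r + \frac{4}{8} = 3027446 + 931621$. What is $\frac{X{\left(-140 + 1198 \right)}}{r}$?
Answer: $- \frac{2}{4394563815} \approx -4.5511 \cdot 10^{-10}$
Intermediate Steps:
$r = \frac{7918133}{2}$ ($r = - \frac{1}{2} + \left(3027446 + 931621\right) = - \frac{1}{2} + 3959067 = \frac{7918133}{2} \approx 3.9591 \cdot 10^{6}$)
$X{\left(W \right)} = - \frac{1}{555}$ ($X{\left(W \right)} = \frac{1}{-555} = - \frac{1}{555}$)
$\frac{X{\left(-140 + 1198 \right)}}{r} = - \frac{1}{555 \cdot \frac{7918133}{2}} = \left(- \frac{1}{555}\right) \frac{2}{7918133} = - \frac{2}{4394563815}$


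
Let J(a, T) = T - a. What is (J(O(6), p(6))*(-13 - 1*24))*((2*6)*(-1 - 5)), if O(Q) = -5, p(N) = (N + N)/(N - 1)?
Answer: 98568/5 ≈ 19714.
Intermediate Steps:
p(N) = 2*N/(-1 + N) (p(N) = (2*N)/(-1 + N) = 2*N/(-1 + N))
(J(O(6), p(6))*(-13 - 1*24))*((2*6)*(-1 - 5)) = ((2*6/(-1 + 6) - 1*(-5))*(-13 - 1*24))*((2*6)*(-1 - 5)) = ((2*6/5 + 5)*(-13 - 24))*(12*(-6)) = ((2*6*(⅕) + 5)*(-37))*(-72) = ((12/5 + 5)*(-37))*(-72) = ((37/5)*(-37))*(-72) = -1369/5*(-72) = 98568/5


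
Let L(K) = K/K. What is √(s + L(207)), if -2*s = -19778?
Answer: √9890 ≈ 99.448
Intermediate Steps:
s = 9889 (s = -½*(-19778) = 9889)
L(K) = 1
√(s + L(207)) = √(9889 + 1) = √9890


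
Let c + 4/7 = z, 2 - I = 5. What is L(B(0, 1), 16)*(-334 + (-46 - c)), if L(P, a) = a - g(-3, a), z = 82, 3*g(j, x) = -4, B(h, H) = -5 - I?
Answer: -167960/21 ≈ -7998.1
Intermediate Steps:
I = -3 (I = 2 - 1*5 = 2 - 5 = -3)
B(h, H) = -2 (B(h, H) = -5 - 1*(-3) = -5 + 3 = -2)
g(j, x) = -4/3 (g(j, x) = (1/3)*(-4) = -4/3)
c = 570/7 (c = -4/7 + 82 = 570/7 ≈ 81.429)
L(P, a) = 4/3 + a (L(P, a) = a - 1*(-4/3) = a + 4/3 = 4/3 + a)
L(B(0, 1), 16)*(-334 + (-46 - c)) = (4/3 + 16)*(-334 + (-46 - 1*570/7)) = 52*(-334 + (-46 - 570/7))/3 = 52*(-334 - 892/7)/3 = (52/3)*(-3230/7) = -167960/21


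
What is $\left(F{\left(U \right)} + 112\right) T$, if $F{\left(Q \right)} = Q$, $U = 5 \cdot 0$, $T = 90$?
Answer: $10080$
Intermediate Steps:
$U = 0$
$\left(F{\left(U \right)} + 112\right) T = \left(0 + 112\right) 90 = 112 \cdot 90 = 10080$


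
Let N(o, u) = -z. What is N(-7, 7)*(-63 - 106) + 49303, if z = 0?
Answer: 49303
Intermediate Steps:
N(o, u) = 0 (N(o, u) = -1*0 = 0)
N(-7, 7)*(-63 - 106) + 49303 = 0*(-63 - 106) + 49303 = 0*(-169) + 49303 = 0 + 49303 = 49303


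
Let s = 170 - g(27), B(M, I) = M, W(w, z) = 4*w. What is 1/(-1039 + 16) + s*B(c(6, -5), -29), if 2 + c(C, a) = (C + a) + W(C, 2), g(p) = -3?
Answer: 4070516/1023 ≈ 3979.0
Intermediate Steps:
c(C, a) = -2 + a + 5*C (c(C, a) = -2 + ((C + a) + 4*C) = -2 + (a + 5*C) = -2 + a + 5*C)
s = 173 (s = 170 - 1*(-3) = 170 + 3 = 173)
1/(-1039 + 16) + s*B(c(6, -5), -29) = 1/(-1039 + 16) + 173*(-2 - 5 + 5*6) = 1/(-1023) + 173*(-2 - 5 + 30) = -1/1023 + 173*23 = -1/1023 + 3979 = 4070516/1023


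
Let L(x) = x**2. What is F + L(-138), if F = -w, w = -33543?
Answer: 52587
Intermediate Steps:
F = 33543 (F = -1*(-33543) = 33543)
F + L(-138) = 33543 + (-138)**2 = 33543 + 19044 = 52587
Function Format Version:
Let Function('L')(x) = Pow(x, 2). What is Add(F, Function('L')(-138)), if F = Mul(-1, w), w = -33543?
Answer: 52587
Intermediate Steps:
F = 33543 (F = Mul(-1, -33543) = 33543)
Add(F, Function('L')(-138)) = Add(33543, Pow(-138, 2)) = Add(33543, 19044) = 52587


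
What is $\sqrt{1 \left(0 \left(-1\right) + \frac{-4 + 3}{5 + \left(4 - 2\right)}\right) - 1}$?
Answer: $\frac{2 i \sqrt{14}}{7} \approx 1.069 i$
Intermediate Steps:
$\sqrt{1 \left(0 \left(-1\right) + \frac{-4 + 3}{5 + \left(4 - 2\right)}\right) - 1} = \sqrt{1 \left(0 - \frac{1}{5 + 2}\right) - 1} = \sqrt{1 \left(0 - \frac{1}{7}\right) - 1} = \sqrt{1 \left(- \frac{1}{7}\right) - 1} = \sqrt{- \frac{1}{7} - 1} = \sqrt{- \frac{8}{7}} = \frac{2 i \sqrt{14}}{7}$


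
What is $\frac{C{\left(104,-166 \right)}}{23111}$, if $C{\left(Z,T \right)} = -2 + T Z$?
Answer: $- \frac{17266}{23111} \approx -0.74709$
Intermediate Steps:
$\frac{C{\left(104,-166 \right)}}{23111} = \frac{-2 - 17264}{23111} = \left(-2 - 17264\right) \frac{1}{23111} = \left(-17266\right) \frac{1}{23111} = - \frac{17266}{23111}$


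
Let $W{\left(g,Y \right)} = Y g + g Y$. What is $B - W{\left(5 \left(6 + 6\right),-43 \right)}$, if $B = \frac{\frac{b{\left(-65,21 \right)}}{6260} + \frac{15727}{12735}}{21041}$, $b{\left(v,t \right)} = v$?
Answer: $\frac{1731088857907849}{335482333020} \approx 5160.0$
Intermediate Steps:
$W{\left(g,Y \right)} = 2 Y g$ ($W{\left(g,Y \right)} = Y g + Y g = 2 Y g$)
$B = \frac{19524649}{335482333020}$ ($B = \frac{- \frac{65}{6260} + \frac{15727}{12735}}{21041} = \left(\left(-65\right) \frac{1}{6260} + 15727 \cdot \frac{1}{12735}\right) \frac{1}{21041} = \left(- \frac{13}{1252} + \frac{15727}{12735}\right) \frac{1}{21041} = \frac{19524649}{15944220} \cdot \frac{1}{21041} = \frac{19524649}{335482333020} \approx 5.8199 \cdot 10^{-5}$)
$B - W{\left(5 \left(6 + 6\right),-43 \right)} = \frac{19524649}{335482333020} - 2 \left(-43\right) 5 \left(6 + 6\right) = \frac{19524649}{335482333020} - 2 \left(-43\right) 5 \cdot 12 = \frac{19524649}{335482333020} - 2 \left(-43\right) 60 = \frac{19524649}{335482333020} - -5160 = \frac{19524649}{335482333020} + 5160 = \frac{1731088857907849}{335482333020}$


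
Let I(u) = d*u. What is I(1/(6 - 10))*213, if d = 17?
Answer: -3621/4 ≈ -905.25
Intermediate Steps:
I(u) = 17*u
I(1/(6 - 10))*213 = (17/(6 - 10))*213 = (17/(-4))*213 = (17*(-1/4))*213 = -17/4*213 = -3621/4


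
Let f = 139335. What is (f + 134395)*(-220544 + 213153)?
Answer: -2023138430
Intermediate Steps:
(f + 134395)*(-220544 + 213153) = (139335 + 134395)*(-220544 + 213153) = 273730*(-7391) = -2023138430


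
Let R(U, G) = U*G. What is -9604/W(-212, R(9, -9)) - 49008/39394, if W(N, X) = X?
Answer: 187185164/1595457 ≈ 117.32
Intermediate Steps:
R(U, G) = G*U
-9604/W(-212, R(9, -9)) - 49008/39394 = -9604/((-9*9)) - 49008/39394 = -9604/(-81) - 49008*1/39394 = -9604*(-1/81) - 24504/19697 = 9604/81 - 24504/19697 = 187185164/1595457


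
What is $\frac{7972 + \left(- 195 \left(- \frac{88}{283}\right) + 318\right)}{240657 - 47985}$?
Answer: $\frac{1181615}{27263088} \approx 0.043341$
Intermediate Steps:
$\frac{7972 + \left(- 195 \left(- \frac{88}{283}\right) + 318\right)}{240657 - 47985} = \frac{7972 + \left(- 195 \left(\left(-88\right) \frac{1}{283}\right) + 318\right)}{192672} = \left(7972 + \left(\left(-195\right) \left(- \frac{88}{283}\right) + 318\right)\right) \frac{1}{192672} = \left(7972 + \left(\frac{17160}{283} + 318\right)\right) \frac{1}{192672} = \left(7972 + \frac{107154}{283}\right) \frac{1}{192672} = \frac{2363230}{283} \cdot \frac{1}{192672} = \frac{1181615}{27263088}$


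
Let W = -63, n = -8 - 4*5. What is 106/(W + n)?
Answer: -106/91 ≈ -1.1648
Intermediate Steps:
n = -28 (n = -8 - 20 = -28)
106/(W + n) = 106/(-63 - 28) = 106/(-91) = -1/91*106 = -106/91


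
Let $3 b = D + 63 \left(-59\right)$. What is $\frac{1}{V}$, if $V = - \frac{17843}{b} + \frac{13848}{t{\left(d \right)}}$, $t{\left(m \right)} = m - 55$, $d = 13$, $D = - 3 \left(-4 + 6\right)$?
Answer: $- \frac{8687}{2739327} \approx -0.0031712$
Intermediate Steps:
$D = -6$ ($D = \left(-3\right) 2 = -6$)
$t{\left(m \right)} = -55 + m$
$b = -1241$ ($b = \frac{-6 + 63 \left(-59\right)}{3} = \frac{-6 - 3717}{3} = \frac{1}{3} \left(-3723\right) = -1241$)
$V = - \frac{2739327}{8687}$ ($V = - \frac{17843}{-1241} + \frac{13848}{-55 + 13} = \left(-17843\right) \left(- \frac{1}{1241}\right) + \frac{13848}{-42} = \frac{17843}{1241} + 13848 \left(- \frac{1}{42}\right) = \frac{17843}{1241} - \frac{2308}{7} = - \frac{2739327}{8687} \approx -315.34$)
$\frac{1}{V} = \frac{1}{- \frac{2739327}{8687}} = - \frac{8687}{2739327}$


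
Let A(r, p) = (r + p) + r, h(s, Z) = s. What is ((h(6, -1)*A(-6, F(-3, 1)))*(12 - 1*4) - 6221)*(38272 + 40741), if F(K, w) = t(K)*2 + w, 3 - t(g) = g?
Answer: -487747249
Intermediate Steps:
t(g) = 3 - g
F(K, w) = 6 + w - 2*K (F(K, w) = (3 - K)*2 + w = (6 - 2*K) + w = 6 + w - 2*K)
A(r, p) = p + 2*r (A(r, p) = (p + r) + r = p + 2*r)
((h(6, -1)*A(-6, F(-3, 1)))*(12 - 1*4) - 6221)*(38272 + 40741) = ((6*((6 + 1 - 2*(-3)) + 2*(-6)))*(12 - 1*4) - 6221)*(38272 + 40741) = ((6*((6 + 1 + 6) - 12))*(12 - 4) - 6221)*79013 = ((6*(13 - 12))*8 - 6221)*79013 = ((6*1)*8 - 6221)*79013 = (6*8 - 6221)*79013 = (48 - 6221)*79013 = -6173*79013 = -487747249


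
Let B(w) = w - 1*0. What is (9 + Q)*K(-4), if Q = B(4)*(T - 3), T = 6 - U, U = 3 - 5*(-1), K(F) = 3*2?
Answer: -66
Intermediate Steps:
K(F) = 6
U = 8 (U = 3 + 5 = 8)
B(w) = w (B(w) = w + 0 = w)
T = -2 (T = 6 - 1*8 = 6 - 8 = -2)
Q = -20 (Q = 4*(-2 - 3) = 4*(-5) = -20)
(9 + Q)*K(-4) = (9 - 20)*6 = -11*6 = -66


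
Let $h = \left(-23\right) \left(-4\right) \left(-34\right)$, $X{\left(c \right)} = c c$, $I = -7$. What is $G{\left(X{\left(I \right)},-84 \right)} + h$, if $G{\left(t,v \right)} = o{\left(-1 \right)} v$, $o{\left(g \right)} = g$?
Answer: $-3044$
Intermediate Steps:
$X{\left(c \right)} = c^{2}$
$G{\left(t,v \right)} = - v$
$h = -3128$ ($h = 92 \left(-34\right) = -3128$)
$G{\left(X{\left(I \right)},-84 \right)} + h = \left(-1\right) \left(-84\right) - 3128 = 84 - 3128 = -3044$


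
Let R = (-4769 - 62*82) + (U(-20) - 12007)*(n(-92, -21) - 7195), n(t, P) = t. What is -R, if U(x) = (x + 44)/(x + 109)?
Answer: -7786003996/89 ≈ -8.7483e+7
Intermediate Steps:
U(x) = (44 + x)/(109 + x)
R = 7786003996/89 (R = (-4769 - 62*82) + ((44 - 20)/(109 - 20) - 12007)*(-92 - 7195) = (-4769 - 5084) + (24/89 - 12007)*(-7287) = -9853 + ((1/89)*24 - 12007)*(-7287) = -9853 + (24/89 - 12007)*(-7287) = -9853 - 1068599/89*(-7287) = -9853 + 7786880913/89 = 7786003996/89 ≈ 8.7483e+7)
-R = -1*7786003996/89 = -7786003996/89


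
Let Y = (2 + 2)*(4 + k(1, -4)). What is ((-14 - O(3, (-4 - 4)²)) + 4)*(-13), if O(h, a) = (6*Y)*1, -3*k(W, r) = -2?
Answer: 1586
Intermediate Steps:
k(W, r) = ⅔ (k(W, r) = -⅓*(-2) = ⅔)
Y = 56/3 (Y = (2 + 2)*(4 + ⅔) = 4*(14/3) = 56/3 ≈ 18.667)
O(h, a) = 112 (O(h, a) = (6*(56/3))*1 = 112*1 = 112)
((-14 - O(3, (-4 - 4)²)) + 4)*(-13) = ((-14 - 1*112) + 4)*(-13) = ((-14 - 112) + 4)*(-13) = (-126 + 4)*(-13) = -122*(-13) = 1586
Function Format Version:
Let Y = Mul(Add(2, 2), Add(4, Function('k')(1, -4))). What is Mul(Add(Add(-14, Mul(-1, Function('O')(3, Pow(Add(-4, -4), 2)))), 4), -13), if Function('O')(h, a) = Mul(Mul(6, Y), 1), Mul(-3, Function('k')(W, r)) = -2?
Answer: 1586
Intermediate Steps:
Function('k')(W, r) = Rational(2, 3) (Function('k')(W, r) = Mul(Rational(-1, 3), -2) = Rational(2, 3))
Y = Rational(56, 3) (Y = Mul(Add(2, 2), Add(4, Rational(2, 3))) = Mul(4, Rational(14, 3)) = Rational(56, 3) ≈ 18.667)
Function('O')(h, a) = 112 (Function('O')(h, a) = Mul(Mul(6, Rational(56, 3)), 1) = Mul(112, 1) = 112)
Mul(Add(Add(-14, Mul(-1, Function('O')(3, Pow(Add(-4, -4), 2)))), 4), -13) = Mul(Add(Add(-14, Mul(-1, 112)), 4), -13) = Mul(Add(Add(-14, -112), 4), -13) = Mul(Add(-126, 4), -13) = Mul(-122, -13) = 1586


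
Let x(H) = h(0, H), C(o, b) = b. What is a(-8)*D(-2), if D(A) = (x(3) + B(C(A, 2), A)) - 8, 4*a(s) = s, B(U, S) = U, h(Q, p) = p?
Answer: 6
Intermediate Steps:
a(s) = s/4
x(H) = H
D(A) = -3 (D(A) = (3 + 2) - 8 = 5 - 8 = -3)
a(-8)*D(-2) = ((1/4)*(-8))*(-3) = -2*(-3) = 6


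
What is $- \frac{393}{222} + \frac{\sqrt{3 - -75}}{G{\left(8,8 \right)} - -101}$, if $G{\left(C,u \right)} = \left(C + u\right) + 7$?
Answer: $- \frac{131}{74} + \frac{\sqrt{78}}{124} \approx -1.699$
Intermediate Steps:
$G{\left(C,u \right)} = 7 + C + u$
$- \frac{393}{222} + \frac{\sqrt{3 - -75}}{G{\left(8,8 \right)} - -101} = - \frac{393}{222} + \frac{\sqrt{3 - -75}}{\left(7 + 8 + 8\right) - -101} = \left(-393\right) \frac{1}{222} + \frac{\sqrt{3 + 75}}{23 + 101} = - \frac{131}{74} + \frac{\sqrt{78}}{124}$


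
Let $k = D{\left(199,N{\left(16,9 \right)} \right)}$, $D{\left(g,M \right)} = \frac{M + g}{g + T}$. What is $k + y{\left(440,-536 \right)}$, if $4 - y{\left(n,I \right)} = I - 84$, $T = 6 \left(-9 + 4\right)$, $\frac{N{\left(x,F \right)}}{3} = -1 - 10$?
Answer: $\frac{105622}{169} \approx 624.98$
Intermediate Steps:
$N{\left(x,F \right)} = -33$ ($N{\left(x,F \right)} = 3 \left(-1 - 10\right) = 3 \left(-11\right) = -33$)
$T = -30$ ($T = 6 \left(-5\right) = -30$)
$D{\left(g,M \right)} = \frac{M + g}{-30 + g}$ ($D{\left(g,M \right)} = \frac{M + g}{g - 30} = \frac{M + g}{-30 + g}$)
$y{\left(n,I \right)} = 88 - I$ ($y{\left(n,I \right)} = 4 - \left(I - 84\right) = 4 - \left(-84 + I\right) = 88 - I$)
$k = \frac{166}{169}$ ($k = \frac{-33 + 199}{-30 + 199} = \frac{1}{169} \cdot 166 = \frac{166}{169} \approx 0.98225$)
$k + y{\left(440,-536 \right)} = \frac{166}{169} + \left(88 - -536\right) = \frac{166}{169} + \left(88 + 536\right) = \frac{166}{169} + 624 = \frac{105622}{169}$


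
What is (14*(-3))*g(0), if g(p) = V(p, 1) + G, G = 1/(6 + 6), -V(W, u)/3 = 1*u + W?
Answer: 245/2 ≈ 122.50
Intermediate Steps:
V(W, u) = -3*W - 3*u (V(W, u) = -3*(1*u + W) = -3*(u + W) = -3*(W + u) = -3*W - 3*u)
G = 1/12 ≈ 0.083333
g(p) = -35/12 - 3*p (g(p) = (-3*p - 3*1) + 1/12 = (-3*p - 3) + 1/12 = (-3 - 3*p) + 1/12 = -35/12 - 3*p)
(14*(-3))*g(0) = (14*(-3))*(-35/12 - 3*0) = -42*(-35/12 + 0) = -42*(-35/12) = 245/2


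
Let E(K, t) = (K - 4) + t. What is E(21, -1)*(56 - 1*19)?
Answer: 592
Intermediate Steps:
E(K, t) = -4 + K + t (E(K, t) = (-4 + K) + t = -4 + K + t)
E(21, -1)*(56 - 1*19) = (-4 + 21 - 1)*(56 - 1*19) = 16*(56 - 19) = 16*37 = 592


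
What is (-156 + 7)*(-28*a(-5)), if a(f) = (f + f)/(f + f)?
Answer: 4172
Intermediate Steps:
a(f) = 1 (a(f) = (2*f)/((2*f)) = (2*f)*(1/(2*f)) = 1)
(-156 + 7)*(-28*a(-5)) = (-156 + 7)*(-28*1) = -149*(-28) = 4172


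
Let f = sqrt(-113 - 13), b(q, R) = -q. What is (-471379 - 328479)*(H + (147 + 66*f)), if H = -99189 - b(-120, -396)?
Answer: 79315518996 - 158371884*I*sqrt(14) ≈ 7.9315e+10 - 5.9257e+8*I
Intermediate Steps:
f = 3*I*sqrt(14) (f = sqrt(-126) = 3*I*sqrt(14) ≈ 11.225*I)
H = -99309 (H = -99189 - (-1)*(-120) = -99189 - 1*120 = -99189 - 120 = -99309)
(-471379 - 328479)*(H + (147 + 66*f)) = (-471379 - 328479)*(-99309 + (147 + 66*(3*I*sqrt(14)))) = -799858*(-99309 + (147 + 198*I*sqrt(14))) = -799858*(-99162 + 198*I*sqrt(14)) = 79315518996 - 158371884*I*sqrt(14)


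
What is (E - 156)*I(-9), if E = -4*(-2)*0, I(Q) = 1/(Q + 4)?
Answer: 156/5 ≈ 31.200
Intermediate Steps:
I(Q) = 1/(4 + Q)
E = 0 (E = 8*0 = 0)
(E - 156)*I(-9) = (0 - 156)/(4 - 9) = -156/(-5) = -156*(-⅕) = 156/5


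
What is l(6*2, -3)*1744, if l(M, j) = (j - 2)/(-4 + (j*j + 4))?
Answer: -8720/9 ≈ -968.89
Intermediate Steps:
l(M, j) = (-2 + j)/j**2 (l(M, j) = (-2 + j)/(-4 + (j**2 + 4)) = (-2 + j)/(-4 + (4 + j**2)) = (-2 + j)/(j**2) = (-2 + j)/j**2)
l(6*2, -3)*1744 = ((-2 - 3)/(-3)**2)*1744 = ((1/9)*(-5))*1744 = -5/9*1744 = -8720/9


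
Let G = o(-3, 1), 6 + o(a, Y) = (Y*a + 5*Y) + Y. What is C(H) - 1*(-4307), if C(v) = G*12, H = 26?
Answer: 4271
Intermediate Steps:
o(a, Y) = -6 + 6*Y + Y*a (o(a, Y) = -6 + ((Y*a + 5*Y) + Y) = -6 + ((5*Y + Y*a) + Y) = -6 + (6*Y + Y*a) = -6 + 6*Y + Y*a)
G = -3 (G = -6 + 6*1 + 1*(-3) = -6 + 6 - 3 = -3)
C(v) = -36 (C(v) = -3*12 = -36)
C(H) - 1*(-4307) = -36 - 1*(-4307) = -36 + 4307 = 4271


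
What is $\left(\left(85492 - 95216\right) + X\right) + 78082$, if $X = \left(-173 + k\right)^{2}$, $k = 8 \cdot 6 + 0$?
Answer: $83983$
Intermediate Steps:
$k = 48$ ($k = 48 + 0 = 48$)
$X = 15625$ ($X = \left(-173 + 48\right)^{2} = \left(-125\right)^{2} = 15625$)
$\left(\left(85492 - 95216\right) + X\right) + 78082 = \left(\left(85492 - 95216\right) + 15625\right) + 78082 = \left(-9724 + 15625\right) + 78082 = 5901 + 78082 = 83983$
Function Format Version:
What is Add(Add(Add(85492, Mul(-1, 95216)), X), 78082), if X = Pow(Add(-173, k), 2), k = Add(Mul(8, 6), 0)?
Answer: 83983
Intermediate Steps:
k = 48 (k = Add(48, 0) = 48)
X = 15625 (X = Pow(Add(-173, 48), 2) = Pow(-125, 2) = 15625)
Add(Add(Add(85492, Mul(-1, 95216)), X), 78082) = Add(Add(Add(85492, Mul(-1, 95216)), 15625), 78082) = Add(Add(Add(85492, -95216), 15625), 78082) = Add(Add(-9724, 15625), 78082) = Add(5901, 78082) = 83983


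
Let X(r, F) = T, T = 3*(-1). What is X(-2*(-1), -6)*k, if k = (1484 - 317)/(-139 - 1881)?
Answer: 3501/2020 ≈ 1.7332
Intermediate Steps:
T = -3
X(r, F) = -3
k = -1167/2020 (k = 1167/(-2020) = 1167*(-1/2020) = -1167/2020 ≈ -0.57772)
X(-2*(-1), -6)*k = -3*(-1167/2020) = 3501/2020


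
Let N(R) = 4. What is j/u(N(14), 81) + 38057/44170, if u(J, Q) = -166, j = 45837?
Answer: -504575707/1833055 ≈ -275.26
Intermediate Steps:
j/u(N(14), 81) + 38057/44170 = 45837/(-166) + 38057/44170 = 45837*(-1/166) + 38057*(1/44170) = -45837/166 + 38057/44170 = -504575707/1833055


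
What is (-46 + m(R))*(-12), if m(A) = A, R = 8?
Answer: 456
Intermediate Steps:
(-46 + m(R))*(-12) = (-46 + 8)*(-12) = -38*(-12) = 456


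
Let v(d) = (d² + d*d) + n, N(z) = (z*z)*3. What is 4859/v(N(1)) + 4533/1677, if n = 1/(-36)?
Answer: 98760133/361673 ≈ 273.06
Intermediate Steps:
n = -1/36 ≈ -0.027778
N(z) = 3*z² (N(z) = z²*3 = 3*z²)
v(d) = -1/36 + 2*d² (v(d) = (d² + d*d) - 1/36 = (d² + d²) - 1/36 = 2*d² - 1/36 = -1/36 + 2*d²)
4859/v(N(1)) + 4533/1677 = 4859/(-1/36 + 2*(3*1²)²) + 4533/1677 = 4859/(-1/36 + 2*(3*1)²) + 4533*(1/1677) = 4859/(-1/36 + 2*3²) + 1511/559 = 4859/(-1/36 + 2*9) + 1511/559 = 4859/(-1/36 + 18) + 1511/559 = 4859/(647/36) + 1511/559 = 4859*(36/647) + 1511/559 = 174924/647 + 1511/559 = 98760133/361673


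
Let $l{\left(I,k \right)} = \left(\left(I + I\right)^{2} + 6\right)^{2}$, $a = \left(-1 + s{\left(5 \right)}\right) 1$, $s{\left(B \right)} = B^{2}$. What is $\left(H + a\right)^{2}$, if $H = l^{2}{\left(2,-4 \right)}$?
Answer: $54887118400$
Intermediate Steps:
$a = 24$ ($a = \left(-1 + 5^{2}\right) 1 = \left(-1 + 25\right) 1 = 24 \cdot 1 = 24$)
$l{\left(I,k \right)} = \left(6 + 4 I^{2}\right)^{2}$ ($l{\left(I,k \right)} = \left(\left(2 I\right)^{2} + 6\right)^{2} = \left(4 I^{2} + 6\right)^{2} = \left(6 + 4 I^{2}\right)^{2}$)
$H = 234256$ ($H = \left(4 \left(3 + 2 \cdot 2^{2}\right)^{2}\right)^{2} = \left(4 \left(3 + 2 \cdot 4\right)^{2}\right)^{2} = \left(4 \left(3 + 8\right)^{2}\right)^{2} = \left(4 \cdot 11^{2}\right)^{2} = \left(4 \cdot 121\right)^{2} = 484^{2} = 234256$)
$\left(H + a\right)^{2} = \left(234256 + 24\right)^{2} = 234280^{2} = 54887118400$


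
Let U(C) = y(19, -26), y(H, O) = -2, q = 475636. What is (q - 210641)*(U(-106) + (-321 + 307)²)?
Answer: 51409030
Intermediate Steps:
U(C) = -2
(q - 210641)*(U(-106) + (-321 + 307)²) = (475636 - 210641)*(-2 + (-321 + 307)²) = 264995*(-2 + (-14)²) = 264995*(-2 + 196) = 264995*194 = 51409030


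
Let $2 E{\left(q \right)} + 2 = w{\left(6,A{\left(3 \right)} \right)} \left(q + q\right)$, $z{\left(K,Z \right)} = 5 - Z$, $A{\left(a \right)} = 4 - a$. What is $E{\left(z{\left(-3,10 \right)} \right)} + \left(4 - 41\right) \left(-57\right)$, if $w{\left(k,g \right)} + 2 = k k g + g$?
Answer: $1933$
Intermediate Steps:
$w{\left(k,g \right)} = -2 + g + g k^{2}$ ($w{\left(k,g \right)} = -2 + \left(k k g + g\right) = -2 + \left(k^{2} g + g\right) = -2 + \left(g k^{2} + g\right) = -2 + \left(g + g k^{2}\right) = -2 + g + g k^{2}$)
$E{\left(q \right)} = -1 + 35 q$ ($E{\left(q \right)} = -1 + \frac{\left(-2 + \left(4 - 3\right) + \left(4 - 3\right) 6^{2}\right) \left(q + q\right)}{2} = -1 + \frac{\left(-2 + \left(4 - 3\right) + \left(4 - 3\right) 36\right) 2 q}{2} = -1 + \frac{\left(-2 + 1 + 1 \cdot 36\right) 2 q}{2} = -1 + \frac{\left(-2 + 1 + 36\right) 2 q}{2} = -1 + \frac{35 \cdot 2 q}{2} = -1 + \frac{70 q}{2} = -1 + 35 q$)
$E{\left(z{\left(-3,10 \right)} \right)} + \left(4 - 41\right) \left(-57\right) = \left(-1 + 35 \left(5 - 10\right)\right) + \left(4 - 41\right) \left(-57\right) = \left(-1 + 35 \left(5 - 10\right)\right) - -2109 = \left(-1 + 35 \left(-5\right)\right) + 2109 = \left(-1 - 175\right) + 2109 = -176 + 2109 = 1933$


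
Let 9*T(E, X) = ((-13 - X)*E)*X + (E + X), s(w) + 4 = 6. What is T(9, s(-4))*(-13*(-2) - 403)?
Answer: 97643/9 ≈ 10849.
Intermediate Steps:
s(w) = 2 (s(w) = -4 + 6 = 2)
T(E, X) = E/9 + X/9 + E*X*(-13 - X)/9 (T(E, X) = (((-13 - X)*E)*X + (E + X))/9 = ((E*(-13 - X))*X + (E + X))/9 = (E*X*(-13 - X) + (E + X))/9 = (E + X + E*X*(-13 - X))/9 = E/9 + X/9 + E*X*(-13 - X)/9)
T(9, s(-4))*(-13*(-2) - 403) = ((⅑)*9 + (⅑)*2 - 13/9*9*2 - ⅑*9*2²)*(-13*(-2) - 403) = (1 + 2/9 - 26 - ⅑*9*4)*(26 - 403) = (1 + 2/9 - 26 - 4)*(-377) = -259/9*(-377) = 97643/9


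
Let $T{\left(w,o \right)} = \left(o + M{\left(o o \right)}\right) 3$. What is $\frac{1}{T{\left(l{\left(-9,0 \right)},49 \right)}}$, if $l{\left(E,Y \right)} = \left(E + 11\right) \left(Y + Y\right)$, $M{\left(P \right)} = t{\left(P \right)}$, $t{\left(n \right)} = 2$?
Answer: $\frac{1}{153} \approx 0.0065359$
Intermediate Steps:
$M{\left(P \right)} = 2$
$l{\left(E,Y \right)} = 2 Y \left(11 + E\right)$ ($l{\left(E,Y \right)} = \left(11 + E\right) 2 Y = 2 Y \left(11 + E\right)$)
$T{\left(w,o \right)} = 6 + 3 o$ ($T{\left(w,o \right)} = \left(o + 2\right) 3 = \left(2 + o\right) 3 = 6 + 3 o$)
$\frac{1}{T{\left(l{\left(-9,0 \right)},49 \right)}} = \frac{1}{6 + 3 \cdot 49} = \frac{1}{6 + 147} = \frac{1}{153}$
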